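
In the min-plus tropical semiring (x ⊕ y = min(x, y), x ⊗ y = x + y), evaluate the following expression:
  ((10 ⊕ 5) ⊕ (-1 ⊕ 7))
((10 ⊕ 5) ⊕ (-1 ⊕ 7)) = -1

Expand innermost to outermost. Recall ⊕ takes the minimum of its arguments and ⊗ takes their sum. Working out the expression ((10 ⊕ 5) ⊕ (-1 ⊕ 7)) gives -1.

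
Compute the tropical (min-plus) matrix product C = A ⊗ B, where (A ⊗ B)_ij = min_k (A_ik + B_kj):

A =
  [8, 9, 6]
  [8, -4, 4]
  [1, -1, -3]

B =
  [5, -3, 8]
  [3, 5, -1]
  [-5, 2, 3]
A ⊗ B =
  [1, 5, 8]
  [-1, 1, -5]
  [-8, -2, -2]

Apply the min-plus product entry-by-entry:
  C[0][0] = min over k of (A[0][0] + B[0][0] = 8 + 5 = 13, A[0][1] + B[1][0] = 9 + 3 = 12, A[0][2] + B[2][0] = 6 + -5 = 1) = 1 (attained at k = 2)
  C[0][1] = min over k of (A[0][0] + B[0][1] = 8 + -3 = 5, A[0][1] + B[1][1] = 9 + 5 = 14, A[0][2] + B[2][1] = 6 + 2 = 8) = 5 (attained at k = 0)
  C[0][2] = min over k of (A[0][0] + B[0][2] = 8 + 8 = 16, A[0][1] + B[1][2] = 9 + -1 = 8, A[0][2] + B[2][2] = 6 + 3 = 9) = 8 (attained at k = 1)
  C[1][0] = min over k of (A[1][0] + B[0][0] = 8 + 5 = 13, A[1][1] + B[1][0] = -4 + 3 = -1, A[1][2] + B[2][0] = 4 + -5 = -1) = -1 (attained at k = 1)
  C[1][1] = min over k of (A[1][0] + B[0][1] = 8 + -3 = 5, A[1][1] + B[1][1] = -4 + 5 = 1, A[1][2] + B[2][1] = 4 + 2 = 6) = 1 (attained at k = 1)
  C[1][2] = min over k of (A[1][0] + B[0][2] = 8 + 8 = 16, A[1][1] + B[1][2] = -4 + -1 = -5, A[1][2] + B[2][2] = 4 + 3 = 7) = -5 (attained at k = 1)
  C[2][0] = min over k of (A[2][0] + B[0][0] = 1 + 5 = 6, A[2][1] + B[1][0] = -1 + 3 = 2, A[2][2] + B[2][0] = -3 + -5 = -8) = -8 (attained at k = 2)
  C[2][1] = min over k of (A[2][0] + B[0][1] = 1 + -3 = -2, A[2][1] + B[1][1] = -1 + 5 = 4, A[2][2] + B[2][1] = -3 + 2 = -1) = -2 (attained at k = 0)
  C[2][2] = min over k of (A[2][0] + B[0][2] = 1 + 8 = 9, A[2][1] + B[1][2] = -1 + -1 = -2, A[2][2] + B[2][2] = -3 + 3 = 0) = -2 (attained at k = 1)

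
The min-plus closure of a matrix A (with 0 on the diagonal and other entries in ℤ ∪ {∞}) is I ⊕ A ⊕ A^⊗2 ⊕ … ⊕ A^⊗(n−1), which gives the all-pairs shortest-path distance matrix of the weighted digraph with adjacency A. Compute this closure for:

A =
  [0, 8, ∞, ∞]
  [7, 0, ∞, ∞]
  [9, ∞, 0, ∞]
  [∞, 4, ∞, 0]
Closure =
  [0, 8, ∞, ∞]
  [7, 0, ∞, ∞]
  [9, 17, 0, ∞]
  [11, 4, ∞, 0]

This is the Floyd-Warshall all-pairs shortest-path computation. For each intermediate vertex k = 0, 1, …, 3, update dist[i][j] ← min(dist[i][j], dist[i][k] + dist[k][j]). The final matrix gives, for each (i, j), the minimum total weight of any directed path from i to j (possibly empty when i = j).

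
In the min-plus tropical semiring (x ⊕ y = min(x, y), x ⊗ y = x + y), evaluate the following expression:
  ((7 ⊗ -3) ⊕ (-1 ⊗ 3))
((7 ⊗ -3) ⊕ (-1 ⊗ 3)) = 2

Expand innermost to outermost. Recall ⊕ takes the minimum of its arguments and ⊗ takes their sum. Working out the expression ((7 ⊗ -3) ⊕ (-1 ⊗ 3)) gives 2.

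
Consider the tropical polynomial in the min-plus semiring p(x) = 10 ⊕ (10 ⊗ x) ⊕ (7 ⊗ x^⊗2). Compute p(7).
p(7) = 10

A tropical monomial a ⊗ x^⊗i evaluates to a + i · x. Evaluating each term at x = 7:
  Term 0 contributes 10 + 0 · 7 = 10
  Term 1 contributes 10 + 1 · 7 = 17
  Term 2 contributes 7 + 2 · 7 = 21
p(7) = ⊕ of these = min[10, 17, 21] = 10.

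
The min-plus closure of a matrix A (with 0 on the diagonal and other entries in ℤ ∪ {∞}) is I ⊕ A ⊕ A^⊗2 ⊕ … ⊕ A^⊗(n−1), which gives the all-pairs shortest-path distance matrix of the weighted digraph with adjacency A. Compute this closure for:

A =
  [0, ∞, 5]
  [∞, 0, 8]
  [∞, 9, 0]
Closure =
  [0, 14, 5]
  [∞, 0, 8]
  [∞, 9, 0]

This is the Floyd-Warshall all-pairs shortest-path computation. For each intermediate vertex k = 0, 1, …, 2, update dist[i][j] ← min(dist[i][j], dist[i][k] + dist[k][j]). The final matrix gives, for each (i, j), the minimum total weight of any directed path from i to j (possibly empty when i = j).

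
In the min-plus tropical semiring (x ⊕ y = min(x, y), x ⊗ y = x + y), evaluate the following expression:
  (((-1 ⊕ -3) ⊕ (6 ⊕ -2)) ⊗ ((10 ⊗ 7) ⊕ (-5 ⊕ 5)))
(((-1 ⊕ -3) ⊕ (6 ⊕ -2)) ⊗ ((10 ⊗ 7) ⊕ (-5 ⊕ 5))) = -8

Expand innermost to outermost. Recall ⊕ takes the minimum of its arguments and ⊗ takes their sum. Working out the expression (((-1 ⊕ -3) ⊕ (6 ⊕ -2)) ⊗ ((10 ⊗ 7) ⊕ (-5 ⊕ 5))) gives -8.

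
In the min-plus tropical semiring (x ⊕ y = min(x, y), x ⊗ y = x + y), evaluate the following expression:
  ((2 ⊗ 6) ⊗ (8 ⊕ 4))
((2 ⊗ 6) ⊗ (8 ⊕ 4)) = 12

Expand innermost to outermost. Recall ⊕ takes the minimum of its arguments and ⊗ takes their sum. Working out the expression ((2 ⊗ 6) ⊗ (8 ⊕ 4)) gives 12.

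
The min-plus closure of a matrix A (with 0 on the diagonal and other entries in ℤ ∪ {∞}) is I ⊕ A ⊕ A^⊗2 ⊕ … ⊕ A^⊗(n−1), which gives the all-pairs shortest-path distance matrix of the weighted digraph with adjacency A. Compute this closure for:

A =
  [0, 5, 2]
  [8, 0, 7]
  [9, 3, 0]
Closure =
  [0, 5, 2]
  [8, 0, 7]
  [9, 3, 0]

This is the Floyd-Warshall all-pairs shortest-path computation. For each intermediate vertex k = 0, 1, …, 2, update dist[i][j] ← min(dist[i][j], dist[i][k] + dist[k][j]). The final matrix gives, for each (i, j), the minimum total weight of any directed path from i to j (possibly empty when i = j).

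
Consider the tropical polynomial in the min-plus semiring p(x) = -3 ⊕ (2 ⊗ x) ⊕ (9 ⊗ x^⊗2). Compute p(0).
p(0) = -3

A tropical monomial a ⊗ x^⊗i evaluates to a + i · x. Evaluating each term at x = 0:
  Term 0 contributes -3 + 0 · 0 = -3
  Term 1 contributes 2 + 1 · 0 = 2
  Term 2 contributes 9 + 2 · 0 = 9
p(0) = ⊕ of these = min[-3, 2, 9] = -3.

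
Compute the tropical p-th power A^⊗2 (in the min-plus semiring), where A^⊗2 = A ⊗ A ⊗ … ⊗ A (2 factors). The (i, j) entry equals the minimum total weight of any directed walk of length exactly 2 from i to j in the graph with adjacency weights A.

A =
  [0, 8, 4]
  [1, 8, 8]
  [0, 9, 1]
A^⊗2 =
  [0, 8, 4]
  [1, 9, 5]
  [0, 8, 2]

Each entry (A^⊗2)_ij equals the minimum over all length-2 walks i = v_0 → v_1 → … → v_2 = j of Σ_t A[v_t][v_{t+1}]. For example, for (i, j) = (0, 2) we minimise over 3 possible intermediate vertex sequences; the minimum is 4, attained along the walk 0 → 0 → 2.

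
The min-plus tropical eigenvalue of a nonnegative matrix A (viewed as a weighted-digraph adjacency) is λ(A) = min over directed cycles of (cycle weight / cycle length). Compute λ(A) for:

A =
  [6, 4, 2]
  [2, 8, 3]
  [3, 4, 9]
λ(A) = 5/2

Enumerate directed cycles and compute their means (weight / length). Sample:
  cycle 0 → 0: weight = 6, length = 1, mean = 6/1 ≈ 6.000
  cycle 1 → 1: weight = 8, length = 1, mean = 8/1 ≈ 8.000
  cycle 2 → 2: weight = 9, length = 1, mean = 9/1 ≈ 9.000
  cycle 0 → 1 → 0: weight = 6, length = 2, mean = 6/2 ≈ 3.000
  cycle 0 → 2 → 0: weight = 5, length = 2, mean = 5/2 ≈ 2.500
  cycle 1 → 0 → 1: weight = 6, length = 2, mean = 6/2 ≈ 3.000
Minimum mean = 2.500, attained e.g. along the cycle 0 → 2 → 0 with weight 5 and length 2. So λ(A) = 5/2 = 5/2.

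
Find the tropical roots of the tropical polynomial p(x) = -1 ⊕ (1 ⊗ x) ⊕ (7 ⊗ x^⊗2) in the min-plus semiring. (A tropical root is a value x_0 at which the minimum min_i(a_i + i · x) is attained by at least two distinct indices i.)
Roots: {-6, -2}

Each tropical root is a break point of the lower envelope of the lines y = a_i + i · x (there are 3 lines, with slopes 0, 1, ..., 2). Only the lines that attain the minimum somewhere contribute to roots; other lines are dominated. Here the surviving (envelope) indices are i = 2, i = 1, i = 0.
Intersections between consecutive envelope lines give the roots: for adjacent envelope indices i < j the intersection is x = (a_i − a_j) / (j − i). Reading off the sorted break points: {-6, -2}.
Verification: at each break x_0, at least two indices attain the minimum of min_i(a_i + i · x_0).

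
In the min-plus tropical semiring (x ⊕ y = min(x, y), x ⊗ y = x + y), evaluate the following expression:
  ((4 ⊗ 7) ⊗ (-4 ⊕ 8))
((4 ⊗ 7) ⊗ (-4 ⊕ 8)) = 7

Expand innermost to outermost. Recall ⊕ takes the minimum of its arguments and ⊗ takes their sum. Working out the expression ((4 ⊗ 7) ⊗ (-4 ⊕ 8)) gives 7.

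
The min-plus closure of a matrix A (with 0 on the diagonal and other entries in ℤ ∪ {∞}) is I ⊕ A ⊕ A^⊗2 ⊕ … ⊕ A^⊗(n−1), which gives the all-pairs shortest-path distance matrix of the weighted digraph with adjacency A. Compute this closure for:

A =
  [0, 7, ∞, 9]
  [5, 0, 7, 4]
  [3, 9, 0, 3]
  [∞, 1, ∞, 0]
Closure =
  [0, 7, 14, 9]
  [5, 0, 7, 4]
  [3, 4, 0, 3]
  [6, 1, 8, 0]

This is the Floyd-Warshall all-pairs shortest-path computation. For each intermediate vertex k = 0, 1, …, 3, update dist[i][j] ← min(dist[i][j], dist[i][k] + dist[k][j]). The final matrix gives, for each (i, j), the minimum total weight of any directed path from i to j (possibly empty when i = j).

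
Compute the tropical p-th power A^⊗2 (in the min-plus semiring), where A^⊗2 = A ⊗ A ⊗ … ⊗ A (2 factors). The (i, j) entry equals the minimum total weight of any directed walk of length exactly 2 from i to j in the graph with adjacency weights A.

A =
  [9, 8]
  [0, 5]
A^⊗2 =
  [8, 13]
  [5, 8]

Each entry (A^⊗2)_ij equals the minimum over all length-2 walks i = v_0 → v_1 → … → v_2 = j of Σ_t A[v_t][v_{t+1}]. For example, for (i, j) = (0, 1) we minimise over 2 possible intermediate vertex sequences; the minimum is 13, attained along the walk 0 → 1 → 1.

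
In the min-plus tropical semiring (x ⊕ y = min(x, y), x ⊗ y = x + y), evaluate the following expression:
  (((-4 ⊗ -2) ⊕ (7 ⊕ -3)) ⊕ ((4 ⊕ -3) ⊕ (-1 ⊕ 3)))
(((-4 ⊗ -2) ⊕ (7 ⊕ -3)) ⊕ ((4 ⊕ -3) ⊕ (-1 ⊕ 3))) = -6

Expand innermost to outermost. Recall ⊕ takes the minimum of its arguments and ⊗ takes their sum. Working out the expression (((-4 ⊗ -2) ⊕ (7 ⊕ -3)) ⊕ ((4 ⊕ -3) ⊕ (-1 ⊕ 3))) gives -6.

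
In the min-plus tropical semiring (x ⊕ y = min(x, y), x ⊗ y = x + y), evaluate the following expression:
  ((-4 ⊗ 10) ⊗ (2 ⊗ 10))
((-4 ⊗ 10) ⊗ (2 ⊗ 10)) = 18

Expand innermost to outermost. Recall ⊕ takes the minimum of its arguments and ⊗ takes their sum. Working out the expression ((-4 ⊗ 10) ⊗ (2 ⊗ 10)) gives 18.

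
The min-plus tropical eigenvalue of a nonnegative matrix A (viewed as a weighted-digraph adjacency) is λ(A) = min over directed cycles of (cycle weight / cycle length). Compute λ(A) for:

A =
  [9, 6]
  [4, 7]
λ(A) = 5

Enumerate directed cycles and compute their means (weight / length). Sample:
  cycle 0 → 0: weight = 9, length = 1, mean = 9/1 ≈ 9.000
  cycle 1 → 1: weight = 7, length = 1, mean = 7/1 ≈ 7.000
  cycle 0 → 1 → 0: weight = 10, length = 2, mean = 10/2 ≈ 5.000
  cycle 1 → 0 → 1: weight = 10, length = 2, mean = 10/2 ≈ 5.000
Minimum mean = 5.000, attained e.g. along the cycle 0 → 1 → 0 with weight 10 and length 2. So λ(A) = 10/2 = 5.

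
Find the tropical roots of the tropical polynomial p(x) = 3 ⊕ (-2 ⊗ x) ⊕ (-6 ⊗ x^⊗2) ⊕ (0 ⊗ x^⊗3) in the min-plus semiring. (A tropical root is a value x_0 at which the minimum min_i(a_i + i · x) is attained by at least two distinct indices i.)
Roots: {-6, 4, 5}

Each tropical root is a break point of the lower envelope of the lines y = a_i + i · x (there are 4 lines, with slopes 0, 1, ..., 3). Only the lines that attain the minimum somewhere contribute to roots; other lines are dominated. Here the surviving (envelope) indices are i = 3, i = 2, i = 1, i = 0.
Intersections between consecutive envelope lines give the roots: for adjacent envelope indices i < j the intersection is x = (a_i − a_j) / (j − i). Reading off the sorted break points: {-6, 4, 5}.
Verification: at each break x_0, at least two indices attain the minimum of min_i(a_i + i · x_0).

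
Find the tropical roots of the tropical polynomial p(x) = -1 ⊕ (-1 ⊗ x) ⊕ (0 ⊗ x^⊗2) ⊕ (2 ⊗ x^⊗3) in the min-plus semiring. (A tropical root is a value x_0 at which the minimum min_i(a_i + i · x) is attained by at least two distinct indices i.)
Roots: {-2, -1, 0}

Each tropical root is a break point of the lower envelope of the lines y = a_i + i · x (there are 4 lines, with slopes 0, 1, ..., 3). Only the lines that attain the minimum somewhere contribute to roots; other lines are dominated. Here the surviving (envelope) indices are i = 3, i = 2, i = 1, i = 0.
Intersections between consecutive envelope lines give the roots: for adjacent envelope indices i < j the intersection is x = (a_i − a_j) / (j − i). Reading off the sorted break points: {-2, -1, 0}.
Verification: at each break x_0, at least two indices attain the minimum of min_i(a_i + i · x_0).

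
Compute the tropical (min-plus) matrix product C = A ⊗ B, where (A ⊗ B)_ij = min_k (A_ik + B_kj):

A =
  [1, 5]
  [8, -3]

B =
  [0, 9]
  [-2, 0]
A ⊗ B =
  [1, 5]
  [-5, -3]

Apply the min-plus product entry-by-entry:
  C[0][0] = min over k of (A[0][0] + B[0][0] = 1 + 0 = 1, A[0][1] + B[1][0] = 5 + -2 = 3) = 1 (attained at k = 0)
  C[0][1] = min over k of (A[0][0] + B[0][1] = 1 + 9 = 10, A[0][1] + B[1][1] = 5 + 0 = 5) = 5 (attained at k = 1)
  C[1][0] = min over k of (A[1][0] + B[0][0] = 8 + 0 = 8, A[1][1] + B[1][0] = -3 + -2 = -5) = -5 (attained at k = 1)
  C[1][1] = min over k of (A[1][0] + B[0][1] = 8 + 9 = 17, A[1][1] + B[1][1] = -3 + 0 = -3) = -3 (attained at k = 1)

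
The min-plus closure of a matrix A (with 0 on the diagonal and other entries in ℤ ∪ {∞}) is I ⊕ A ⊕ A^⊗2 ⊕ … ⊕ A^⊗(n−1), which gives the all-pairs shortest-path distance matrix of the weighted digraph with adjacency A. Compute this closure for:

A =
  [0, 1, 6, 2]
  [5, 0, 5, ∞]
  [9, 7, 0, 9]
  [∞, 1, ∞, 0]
Closure =
  [0, 1, 6, 2]
  [5, 0, 5, 7]
  [9, 7, 0, 9]
  [6, 1, 6, 0]

This is the Floyd-Warshall all-pairs shortest-path computation. For each intermediate vertex k = 0, 1, …, 3, update dist[i][j] ← min(dist[i][j], dist[i][k] + dist[k][j]). The final matrix gives, for each (i, j), the minimum total weight of any directed path from i to j (possibly empty when i = j).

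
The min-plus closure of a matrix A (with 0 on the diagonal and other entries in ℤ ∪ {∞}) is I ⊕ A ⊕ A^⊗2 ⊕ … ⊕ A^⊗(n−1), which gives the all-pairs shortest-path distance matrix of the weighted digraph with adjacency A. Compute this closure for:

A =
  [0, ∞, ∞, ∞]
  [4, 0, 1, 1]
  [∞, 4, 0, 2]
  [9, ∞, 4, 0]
Closure =
  [0, ∞, ∞, ∞]
  [4, 0, 1, 1]
  [8, 4, 0, 2]
  [9, 8, 4, 0]

This is the Floyd-Warshall all-pairs shortest-path computation. For each intermediate vertex k = 0, 1, …, 3, update dist[i][j] ← min(dist[i][j], dist[i][k] + dist[k][j]). The final matrix gives, for each (i, j), the minimum total weight of any directed path from i to j (possibly empty when i = j).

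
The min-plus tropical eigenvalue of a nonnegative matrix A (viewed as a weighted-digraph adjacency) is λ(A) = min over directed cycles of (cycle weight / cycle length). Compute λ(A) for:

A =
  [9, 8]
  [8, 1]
λ(A) = 1

Enumerate directed cycles and compute their means (weight / length). Sample:
  cycle 0 → 0: weight = 9, length = 1, mean = 9/1 ≈ 9.000
  cycle 1 → 1: weight = 1, length = 1, mean = 1/1 ≈ 1.000
  cycle 0 → 1 → 0: weight = 16, length = 2, mean = 16/2 ≈ 8.000
  cycle 1 → 0 → 1: weight = 16, length = 2, mean = 16/2 ≈ 8.000
Minimum mean = 1.000, attained e.g. along the cycle 1 → 1 with weight 1 and length 1. So λ(A) = 1/1 = 1.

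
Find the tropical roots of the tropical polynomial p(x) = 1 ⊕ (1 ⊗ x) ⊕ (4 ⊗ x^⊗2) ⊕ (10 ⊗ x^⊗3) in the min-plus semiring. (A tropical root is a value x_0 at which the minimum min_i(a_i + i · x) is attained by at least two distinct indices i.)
Roots: {-6, -3, 0}

Each tropical root is a break point of the lower envelope of the lines y = a_i + i · x (there are 4 lines, with slopes 0, 1, ..., 3). Only the lines that attain the minimum somewhere contribute to roots; other lines are dominated. Here the surviving (envelope) indices are i = 3, i = 2, i = 1, i = 0.
Intersections between consecutive envelope lines give the roots: for adjacent envelope indices i < j the intersection is x = (a_i − a_j) / (j − i). Reading off the sorted break points: {-6, -3, 0}.
Verification: at each break x_0, at least two indices attain the minimum of min_i(a_i + i · x_0).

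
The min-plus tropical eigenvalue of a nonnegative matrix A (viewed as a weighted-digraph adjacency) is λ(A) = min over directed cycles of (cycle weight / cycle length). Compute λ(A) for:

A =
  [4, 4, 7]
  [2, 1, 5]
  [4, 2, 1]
λ(A) = 1

Enumerate directed cycles and compute their means (weight / length). Sample:
  cycle 0 → 0: weight = 4, length = 1, mean = 4/1 ≈ 4.000
  cycle 1 → 1: weight = 1, length = 1, mean = 1/1 ≈ 1.000
  cycle 2 → 2: weight = 1, length = 1, mean = 1/1 ≈ 1.000
  cycle 0 → 1 → 0: weight = 6, length = 2, mean = 6/2 ≈ 3.000
  cycle 0 → 2 → 0: weight = 11, length = 2, mean = 11/2 ≈ 5.500
  cycle 1 → 0 → 1: weight = 6, length = 2, mean = 6/2 ≈ 3.000
Minimum mean = 1.000, attained e.g. along the cycle 1 → 1 with weight 1 and length 1. So λ(A) = 1/1 = 1.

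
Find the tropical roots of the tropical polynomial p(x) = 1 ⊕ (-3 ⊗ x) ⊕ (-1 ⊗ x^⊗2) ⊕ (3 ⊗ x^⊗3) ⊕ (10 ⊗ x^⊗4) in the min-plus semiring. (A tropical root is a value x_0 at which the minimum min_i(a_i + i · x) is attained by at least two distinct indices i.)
Roots: {-7, -4, -2, 4}

Each tropical root is a break point of the lower envelope of the lines y = a_i + i · x (there are 5 lines, with slopes 0, 1, ..., 4). Only the lines that attain the minimum somewhere contribute to roots; other lines are dominated. Here the surviving (envelope) indices are i = 4, i = 3, i = 2, i = 1, i = 0.
Intersections between consecutive envelope lines give the roots: for adjacent envelope indices i < j the intersection is x = (a_i − a_j) / (j − i). Reading off the sorted break points: {-7, -4, -2, 4}.
Verification: at each break x_0, at least two indices attain the minimum of min_i(a_i + i · x_0).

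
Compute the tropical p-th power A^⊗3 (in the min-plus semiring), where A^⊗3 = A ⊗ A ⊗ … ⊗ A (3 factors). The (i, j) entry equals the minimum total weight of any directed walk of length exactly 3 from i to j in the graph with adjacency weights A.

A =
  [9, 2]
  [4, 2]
A^⊗3 =
  [8, 6]
  [8, 6]

Each entry (A^⊗3)_ij equals the minimum over all length-3 walks i = v_0 → v_1 → … → v_3 = j of Σ_t A[v_t][v_{t+1}]. For example, for (i, j) = (0, 1) we minimise over 4 possible intermediate vertex sequences; the minimum is 6, attained along the walk 0 → 1 → 1 → 1.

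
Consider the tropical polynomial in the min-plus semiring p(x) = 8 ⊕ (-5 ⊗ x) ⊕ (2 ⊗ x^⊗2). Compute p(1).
p(1) = -4

A tropical monomial a ⊗ x^⊗i evaluates to a + i · x. Evaluating each term at x = 1:
  Term 0 contributes 8 + 0 · 1 = 8
  Term 1 contributes -5 + 1 · 1 = -4
  Term 2 contributes 2 + 2 · 1 = 4
p(1) = ⊕ of these = min[8, -4, 4] = -4.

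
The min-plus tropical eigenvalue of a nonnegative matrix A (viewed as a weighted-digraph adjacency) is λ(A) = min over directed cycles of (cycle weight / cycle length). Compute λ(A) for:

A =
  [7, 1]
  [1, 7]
λ(A) = 1

Enumerate directed cycles and compute their means (weight / length). Sample:
  cycle 0 → 0: weight = 7, length = 1, mean = 7/1 ≈ 7.000
  cycle 1 → 1: weight = 7, length = 1, mean = 7/1 ≈ 7.000
  cycle 0 → 1 → 0: weight = 2, length = 2, mean = 2/2 ≈ 1.000
  cycle 1 → 0 → 1: weight = 2, length = 2, mean = 2/2 ≈ 1.000
Minimum mean = 1.000, attained e.g. along the cycle 0 → 1 → 0 with weight 2 and length 2. So λ(A) = 2/2 = 1.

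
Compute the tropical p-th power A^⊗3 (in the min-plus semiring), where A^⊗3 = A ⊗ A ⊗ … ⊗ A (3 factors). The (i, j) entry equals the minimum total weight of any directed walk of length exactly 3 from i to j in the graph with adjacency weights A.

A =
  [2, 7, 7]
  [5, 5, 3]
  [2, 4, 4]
A^⊗3 =
  [6, 11, 11]
  [7, 11, 10]
  [6, 11, 11]

Each entry (A^⊗3)_ij equals the minimum over all length-3 walks i = v_0 → v_1 → … → v_3 = j of Σ_t A[v_t][v_{t+1}]. For example, for (i, j) = (0, 2) we minimise over 9 possible intermediate vertex sequences; the minimum is 11, attained along the walk 0 → 0 → 0 → 2.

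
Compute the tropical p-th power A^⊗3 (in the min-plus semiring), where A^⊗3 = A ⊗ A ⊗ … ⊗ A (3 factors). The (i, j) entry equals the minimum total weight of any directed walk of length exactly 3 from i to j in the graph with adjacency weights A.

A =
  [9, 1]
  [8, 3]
A^⊗3 =
  [12, 7]
  [14, 9]

Each entry (A^⊗3)_ij equals the minimum over all length-3 walks i = v_0 → v_1 → … → v_3 = j of Σ_t A[v_t][v_{t+1}]. For example, for (i, j) = (0, 1) we minimise over 4 possible intermediate vertex sequences; the minimum is 7, attained along the walk 0 → 1 → 1 → 1.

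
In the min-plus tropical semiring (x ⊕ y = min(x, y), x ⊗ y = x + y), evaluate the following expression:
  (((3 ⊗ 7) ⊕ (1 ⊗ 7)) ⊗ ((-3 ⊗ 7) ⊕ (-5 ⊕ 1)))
(((3 ⊗ 7) ⊕ (1 ⊗ 7)) ⊗ ((-3 ⊗ 7) ⊕ (-5 ⊕ 1))) = 3

Expand innermost to outermost. Recall ⊕ takes the minimum of its arguments and ⊗ takes their sum. Working out the expression (((3 ⊗ 7) ⊕ (1 ⊗ 7)) ⊗ ((-3 ⊗ 7) ⊕ (-5 ⊕ 1))) gives 3.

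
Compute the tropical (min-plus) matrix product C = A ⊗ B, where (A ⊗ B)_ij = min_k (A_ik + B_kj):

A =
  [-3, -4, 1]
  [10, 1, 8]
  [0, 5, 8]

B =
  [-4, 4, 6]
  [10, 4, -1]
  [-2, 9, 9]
A ⊗ B =
  [-7, 0, -5]
  [6, 5, 0]
  [-4, 4, 4]

Apply the min-plus product entry-by-entry:
  C[0][0] = min over k of (A[0][0] + B[0][0] = -3 + -4 = -7, A[0][1] + B[1][0] = -4 + 10 = 6, A[0][2] + B[2][0] = 1 + -2 = -1) = -7 (attained at k = 0)
  C[0][1] = min over k of (A[0][0] + B[0][1] = -3 + 4 = 1, A[0][1] + B[1][1] = -4 + 4 = 0, A[0][2] + B[2][1] = 1 + 9 = 10) = 0 (attained at k = 1)
  C[0][2] = min over k of (A[0][0] + B[0][2] = -3 + 6 = 3, A[0][1] + B[1][2] = -4 + -1 = -5, A[0][2] + B[2][2] = 1 + 9 = 10) = -5 (attained at k = 1)
  C[1][0] = min over k of (A[1][0] + B[0][0] = 10 + -4 = 6, A[1][1] + B[1][0] = 1 + 10 = 11, A[1][2] + B[2][0] = 8 + -2 = 6) = 6 (attained at k = 0)
  C[1][1] = min over k of (A[1][0] + B[0][1] = 10 + 4 = 14, A[1][1] + B[1][1] = 1 + 4 = 5, A[1][2] + B[2][1] = 8 + 9 = 17) = 5 (attained at k = 1)
  C[1][2] = min over k of (A[1][0] + B[0][2] = 10 + 6 = 16, A[1][1] + B[1][2] = 1 + -1 = 0, A[1][2] + B[2][2] = 8 + 9 = 17) = 0 (attained at k = 1)
  C[2][0] = min over k of (A[2][0] + B[0][0] = 0 + -4 = -4, A[2][1] + B[1][0] = 5 + 10 = 15, A[2][2] + B[2][0] = 8 + -2 = 6) = -4 (attained at k = 0)
  C[2][1] = min over k of (A[2][0] + B[0][1] = 0 + 4 = 4, A[2][1] + B[1][1] = 5 + 4 = 9, A[2][2] + B[2][1] = 8 + 9 = 17) = 4 (attained at k = 0)
  C[2][2] = min over k of (A[2][0] + B[0][2] = 0 + 6 = 6, A[2][1] + B[1][2] = 5 + -1 = 4, A[2][2] + B[2][2] = 8 + 9 = 17) = 4 (attained at k = 1)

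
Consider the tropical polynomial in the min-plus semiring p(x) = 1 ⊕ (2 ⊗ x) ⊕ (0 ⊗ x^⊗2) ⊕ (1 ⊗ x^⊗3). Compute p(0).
p(0) = 0

A tropical monomial a ⊗ x^⊗i evaluates to a + i · x. Evaluating each term at x = 0:
  Term 0 contributes 1 + 0 · 0 = 1
  Term 1 contributes 2 + 1 · 0 = 2
  Term 2 contributes 0 + 2 · 0 = 0
  Term 3 contributes 1 + 3 · 0 = 1
p(0) = ⊕ of these = min[1, 2, 0, 1] = 0.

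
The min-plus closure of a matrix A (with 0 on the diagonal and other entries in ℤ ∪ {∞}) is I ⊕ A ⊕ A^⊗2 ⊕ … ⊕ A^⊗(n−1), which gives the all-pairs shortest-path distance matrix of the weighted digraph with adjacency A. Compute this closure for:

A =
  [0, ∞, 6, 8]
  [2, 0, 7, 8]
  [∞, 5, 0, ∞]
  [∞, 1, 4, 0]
Closure =
  [0, 9, 6, 8]
  [2, 0, 7, 8]
  [7, 5, 0, 13]
  [3, 1, 4, 0]

This is the Floyd-Warshall all-pairs shortest-path computation. For each intermediate vertex k = 0, 1, …, 3, update dist[i][j] ← min(dist[i][j], dist[i][k] + dist[k][j]). The final matrix gives, for each (i, j), the minimum total weight of any directed path from i to j (possibly empty when i = j).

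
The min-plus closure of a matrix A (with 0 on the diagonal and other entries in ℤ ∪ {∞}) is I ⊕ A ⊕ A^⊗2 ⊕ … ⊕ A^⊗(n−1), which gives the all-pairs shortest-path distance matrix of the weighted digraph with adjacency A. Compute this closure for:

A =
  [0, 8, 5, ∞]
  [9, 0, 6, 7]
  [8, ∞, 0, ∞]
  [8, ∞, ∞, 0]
Closure =
  [0, 8, 5, 15]
  [9, 0, 6, 7]
  [8, 16, 0, 23]
  [8, 16, 13, 0]

This is the Floyd-Warshall all-pairs shortest-path computation. For each intermediate vertex k = 0, 1, …, 3, update dist[i][j] ← min(dist[i][j], dist[i][k] + dist[k][j]). The final matrix gives, for each (i, j), the minimum total weight of any directed path from i to j (possibly empty when i = j).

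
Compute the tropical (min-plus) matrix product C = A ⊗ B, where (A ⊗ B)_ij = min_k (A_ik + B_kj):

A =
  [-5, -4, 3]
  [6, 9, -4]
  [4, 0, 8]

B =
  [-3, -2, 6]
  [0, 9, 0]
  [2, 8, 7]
A ⊗ B =
  [-8, -7, -4]
  [-2, 4, 3]
  [0, 2, 0]

Apply the min-plus product entry-by-entry:
  C[0][0] = min over k of (A[0][0] + B[0][0] = -5 + -3 = -8, A[0][1] + B[1][0] = -4 + 0 = -4, A[0][2] + B[2][0] = 3 + 2 = 5) = -8 (attained at k = 0)
  C[0][1] = min over k of (A[0][0] + B[0][1] = -5 + -2 = -7, A[0][1] + B[1][1] = -4 + 9 = 5, A[0][2] + B[2][1] = 3 + 8 = 11) = -7 (attained at k = 0)
  C[0][2] = min over k of (A[0][0] + B[0][2] = -5 + 6 = 1, A[0][1] + B[1][2] = -4 + 0 = -4, A[0][2] + B[2][2] = 3 + 7 = 10) = -4 (attained at k = 1)
  C[1][0] = min over k of (A[1][0] + B[0][0] = 6 + -3 = 3, A[1][1] + B[1][0] = 9 + 0 = 9, A[1][2] + B[2][0] = -4 + 2 = -2) = -2 (attained at k = 2)
  C[1][1] = min over k of (A[1][0] + B[0][1] = 6 + -2 = 4, A[1][1] + B[1][1] = 9 + 9 = 18, A[1][2] + B[2][1] = -4 + 8 = 4) = 4 (attained at k = 0)
  C[1][2] = min over k of (A[1][0] + B[0][2] = 6 + 6 = 12, A[1][1] + B[1][2] = 9 + 0 = 9, A[1][2] + B[2][2] = -4 + 7 = 3) = 3 (attained at k = 2)
  C[2][0] = min over k of (A[2][0] + B[0][0] = 4 + -3 = 1, A[2][1] + B[1][0] = 0 + 0 = 0, A[2][2] + B[2][0] = 8 + 2 = 10) = 0 (attained at k = 1)
  C[2][1] = min over k of (A[2][0] + B[0][1] = 4 + -2 = 2, A[2][1] + B[1][1] = 0 + 9 = 9, A[2][2] + B[2][1] = 8 + 8 = 16) = 2 (attained at k = 0)
  C[2][2] = min over k of (A[2][0] + B[0][2] = 4 + 6 = 10, A[2][1] + B[1][2] = 0 + 0 = 0, A[2][2] + B[2][2] = 8 + 7 = 15) = 0 (attained at k = 1)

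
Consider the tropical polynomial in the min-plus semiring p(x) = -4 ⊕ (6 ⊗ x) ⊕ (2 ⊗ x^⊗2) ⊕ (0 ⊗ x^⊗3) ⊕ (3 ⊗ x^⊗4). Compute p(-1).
p(-1) = -4

A tropical monomial a ⊗ x^⊗i evaluates to a + i · x. Evaluating each term at x = -1:
  Term 0 contributes -4 + 0 · -1 = -4
  Term 1 contributes 6 + 1 · -1 = 5
  Term 2 contributes 2 + 2 · -1 = 0
  Term 3 contributes 0 + 3 · -1 = -3
  Term 4 contributes 3 + 4 · -1 = -1
p(-1) = ⊕ of these = min[-4, 5, 0, -3, -1] = -4.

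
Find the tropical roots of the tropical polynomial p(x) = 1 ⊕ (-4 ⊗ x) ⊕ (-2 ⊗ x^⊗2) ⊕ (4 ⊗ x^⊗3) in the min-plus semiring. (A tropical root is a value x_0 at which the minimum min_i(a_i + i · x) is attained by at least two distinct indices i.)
Roots: {-6, -2, 5}

Each tropical root is a break point of the lower envelope of the lines y = a_i + i · x (there are 4 lines, with slopes 0, 1, ..., 3). Only the lines that attain the minimum somewhere contribute to roots; other lines are dominated. Here the surviving (envelope) indices are i = 3, i = 2, i = 1, i = 0.
Intersections between consecutive envelope lines give the roots: for adjacent envelope indices i < j the intersection is x = (a_i − a_j) / (j − i). Reading off the sorted break points: {-6, -2, 5}.
Verification: at each break x_0, at least two indices attain the minimum of min_i(a_i + i · x_0).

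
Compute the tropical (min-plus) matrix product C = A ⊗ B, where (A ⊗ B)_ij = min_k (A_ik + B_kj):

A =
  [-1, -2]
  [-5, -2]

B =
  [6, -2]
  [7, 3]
A ⊗ B =
  [5, -3]
  [1, -7]

Apply the min-plus product entry-by-entry:
  C[0][0] = min over k of (A[0][0] + B[0][0] = -1 + 6 = 5, A[0][1] + B[1][0] = -2 + 7 = 5) = 5 (attained at k = 0)
  C[0][1] = min over k of (A[0][0] + B[0][1] = -1 + -2 = -3, A[0][1] + B[1][1] = -2 + 3 = 1) = -3 (attained at k = 0)
  C[1][0] = min over k of (A[1][0] + B[0][0] = -5 + 6 = 1, A[1][1] + B[1][0] = -2 + 7 = 5) = 1 (attained at k = 0)
  C[1][1] = min over k of (A[1][0] + B[0][1] = -5 + -2 = -7, A[1][1] + B[1][1] = -2 + 3 = 1) = -7 (attained at k = 0)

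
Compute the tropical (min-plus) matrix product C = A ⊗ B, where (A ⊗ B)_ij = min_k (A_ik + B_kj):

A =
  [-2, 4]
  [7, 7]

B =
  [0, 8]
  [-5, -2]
A ⊗ B =
  [-2, 2]
  [2, 5]

Apply the min-plus product entry-by-entry:
  C[0][0] = min over k of (A[0][0] + B[0][0] = -2 + 0 = -2, A[0][1] + B[1][0] = 4 + -5 = -1) = -2 (attained at k = 0)
  C[0][1] = min over k of (A[0][0] + B[0][1] = -2 + 8 = 6, A[0][1] + B[1][1] = 4 + -2 = 2) = 2 (attained at k = 1)
  C[1][0] = min over k of (A[1][0] + B[0][0] = 7 + 0 = 7, A[1][1] + B[1][0] = 7 + -5 = 2) = 2 (attained at k = 1)
  C[1][1] = min over k of (A[1][0] + B[0][1] = 7 + 8 = 15, A[1][1] + B[1][1] = 7 + -2 = 5) = 5 (attained at k = 1)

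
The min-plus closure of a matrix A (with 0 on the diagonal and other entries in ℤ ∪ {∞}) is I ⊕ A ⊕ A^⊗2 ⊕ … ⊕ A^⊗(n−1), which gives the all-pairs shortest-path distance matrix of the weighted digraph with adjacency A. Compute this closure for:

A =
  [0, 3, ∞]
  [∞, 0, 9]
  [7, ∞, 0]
Closure =
  [0, 3, 12]
  [16, 0, 9]
  [7, 10, 0]

This is the Floyd-Warshall all-pairs shortest-path computation. For each intermediate vertex k = 0, 1, …, 2, update dist[i][j] ← min(dist[i][j], dist[i][k] + dist[k][j]). The final matrix gives, for each (i, j), the minimum total weight of any directed path from i to j (possibly empty when i = j).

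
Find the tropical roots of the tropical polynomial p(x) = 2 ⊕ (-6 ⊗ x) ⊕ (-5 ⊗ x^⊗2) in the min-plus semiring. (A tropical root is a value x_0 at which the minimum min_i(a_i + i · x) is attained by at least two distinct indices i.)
Roots: {-1, 8}

Each tropical root is a break point of the lower envelope of the lines y = a_i + i · x (there are 3 lines, with slopes 0, 1, ..., 2). Only the lines that attain the minimum somewhere contribute to roots; other lines are dominated. Here the surviving (envelope) indices are i = 2, i = 1, i = 0.
Intersections between consecutive envelope lines give the roots: for adjacent envelope indices i < j the intersection is x = (a_i − a_j) / (j − i). Reading off the sorted break points: {-1, 8}.
Verification: at each break x_0, at least two indices attain the minimum of min_i(a_i + i · x_0).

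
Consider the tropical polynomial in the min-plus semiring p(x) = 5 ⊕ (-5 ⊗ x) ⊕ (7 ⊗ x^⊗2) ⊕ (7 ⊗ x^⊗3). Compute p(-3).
p(-3) = -8

A tropical monomial a ⊗ x^⊗i evaluates to a + i · x. Evaluating each term at x = -3:
  Term 0 contributes 5 + 0 · -3 = 5
  Term 1 contributes -5 + 1 · -3 = -8
  Term 2 contributes 7 + 2 · -3 = 1
  Term 3 contributes 7 + 3 · -3 = -2
p(-3) = ⊕ of these = min[5, -8, 1, -2] = -8.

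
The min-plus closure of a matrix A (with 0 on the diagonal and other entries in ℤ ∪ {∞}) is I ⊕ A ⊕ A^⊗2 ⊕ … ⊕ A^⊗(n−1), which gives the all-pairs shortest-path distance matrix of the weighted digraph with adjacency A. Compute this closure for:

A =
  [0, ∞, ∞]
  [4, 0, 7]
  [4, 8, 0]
Closure =
  [0, ∞, ∞]
  [4, 0, 7]
  [4, 8, 0]

This is the Floyd-Warshall all-pairs shortest-path computation. For each intermediate vertex k = 0, 1, …, 2, update dist[i][j] ← min(dist[i][j], dist[i][k] + dist[k][j]). The final matrix gives, for each (i, j), the minimum total weight of any directed path from i to j (possibly empty when i = j).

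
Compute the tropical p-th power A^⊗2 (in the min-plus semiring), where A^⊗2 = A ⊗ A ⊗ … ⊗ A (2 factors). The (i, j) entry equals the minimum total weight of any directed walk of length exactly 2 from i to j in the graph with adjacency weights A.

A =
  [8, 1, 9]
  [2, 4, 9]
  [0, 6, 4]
A^⊗2 =
  [3, 5, 10]
  [6, 3, 11]
  [4, 1, 8]

Each entry (A^⊗2)_ij equals the minimum over all length-2 walks i = v_0 → v_1 → … → v_2 = j of Σ_t A[v_t][v_{t+1}]. For example, for (i, j) = (0, 2) we minimise over 3 possible intermediate vertex sequences; the minimum is 10, attained along the walk 0 → 1 → 2.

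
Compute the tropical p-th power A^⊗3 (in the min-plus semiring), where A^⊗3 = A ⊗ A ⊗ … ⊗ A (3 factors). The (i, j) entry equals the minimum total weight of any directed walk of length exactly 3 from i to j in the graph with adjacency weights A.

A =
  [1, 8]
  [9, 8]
A^⊗3 =
  [3, 10]
  [11, 18]

Each entry (A^⊗3)_ij equals the minimum over all length-3 walks i = v_0 → v_1 → … → v_3 = j of Σ_t A[v_t][v_{t+1}]. For example, for (i, j) = (0, 1) we minimise over 4 possible intermediate vertex sequences; the minimum is 10, attained along the walk 0 → 0 → 0 → 1.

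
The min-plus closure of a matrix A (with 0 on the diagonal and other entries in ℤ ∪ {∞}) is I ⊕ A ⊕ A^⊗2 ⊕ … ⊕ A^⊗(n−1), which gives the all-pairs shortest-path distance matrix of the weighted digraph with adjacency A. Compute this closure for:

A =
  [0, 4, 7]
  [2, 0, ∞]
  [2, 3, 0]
Closure =
  [0, 4, 7]
  [2, 0, 9]
  [2, 3, 0]

This is the Floyd-Warshall all-pairs shortest-path computation. For each intermediate vertex k = 0, 1, …, 2, update dist[i][j] ← min(dist[i][j], dist[i][k] + dist[k][j]). The final matrix gives, for each (i, j), the minimum total weight of any directed path from i to j (possibly empty when i = j).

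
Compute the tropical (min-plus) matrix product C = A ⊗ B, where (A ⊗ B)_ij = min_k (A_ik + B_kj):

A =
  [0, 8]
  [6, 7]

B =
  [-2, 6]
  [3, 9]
A ⊗ B =
  [-2, 6]
  [4, 12]

Apply the min-plus product entry-by-entry:
  C[0][0] = min over k of (A[0][0] + B[0][0] = 0 + -2 = -2, A[0][1] + B[1][0] = 8 + 3 = 11) = -2 (attained at k = 0)
  C[0][1] = min over k of (A[0][0] + B[0][1] = 0 + 6 = 6, A[0][1] + B[1][1] = 8 + 9 = 17) = 6 (attained at k = 0)
  C[1][0] = min over k of (A[1][0] + B[0][0] = 6 + -2 = 4, A[1][1] + B[1][0] = 7 + 3 = 10) = 4 (attained at k = 0)
  C[1][1] = min over k of (A[1][0] + B[0][1] = 6 + 6 = 12, A[1][1] + B[1][1] = 7 + 9 = 16) = 12 (attained at k = 0)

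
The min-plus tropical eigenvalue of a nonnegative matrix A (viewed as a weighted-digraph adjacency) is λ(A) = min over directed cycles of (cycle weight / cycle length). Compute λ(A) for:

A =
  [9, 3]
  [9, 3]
λ(A) = 3

Enumerate directed cycles and compute their means (weight / length). Sample:
  cycle 0 → 0: weight = 9, length = 1, mean = 9/1 ≈ 9.000
  cycle 1 → 1: weight = 3, length = 1, mean = 3/1 ≈ 3.000
  cycle 0 → 1 → 0: weight = 12, length = 2, mean = 12/2 ≈ 6.000
  cycle 1 → 0 → 1: weight = 12, length = 2, mean = 12/2 ≈ 6.000
Minimum mean = 3.000, attained e.g. along the cycle 1 → 1 with weight 3 and length 1. So λ(A) = 3/1 = 3.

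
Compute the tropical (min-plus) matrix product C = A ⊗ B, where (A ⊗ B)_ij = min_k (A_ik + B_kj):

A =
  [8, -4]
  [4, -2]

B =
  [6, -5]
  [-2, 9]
A ⊗ B =
  [-6, 3]
  [-4, -1]

Apply the min-plus product entry-by-entry:
  C[0][0] = min over k of (A[0][0] + B[0][0] = 8 + 6 = 14, A[0][1] + B[1][0] = -4 + -2 = -6) = -6 (attained at k = 1)
  C[0][1] = min over k of (A[0][0] + B[0][1] = 8 + -5 = 3, A[0][1] + B[1][1] = -4 + 9 = 5) = 3 (attained at k = 0)
  C[1][0] = min over k of (A[1][0] + B[0][0] = 4 + 6 = 10, A[1][1] + B[1][0] = -2 + -2 = -4) = -4 (attained at k = 1)
  C[1][1] = min over k of (A[1][0] + B[0][1] = 4 + -5 = -1, A[1][1] + B[1][1] = -2 + 9 = 7) = -1 (attained at k = 0)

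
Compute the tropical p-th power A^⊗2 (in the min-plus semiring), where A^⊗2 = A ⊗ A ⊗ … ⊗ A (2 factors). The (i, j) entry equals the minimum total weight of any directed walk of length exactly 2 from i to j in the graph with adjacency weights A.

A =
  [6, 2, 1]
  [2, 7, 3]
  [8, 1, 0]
A^⊗2 =
  [4, 2, 1]
  [8, 4, 3]
  [3, 1, 0]

Each entry (A^⊗2)_ij equals the minimum over all length-2 walks i = v_0 → v_1 → … → v_2 = j of Σ_t A[v_t][v_{t+1}]. For example, for (i, j) = (0, 2) we minimise over 3 possible intermediate vertex sequences; the minimum is 1, attained along the walk 0 → 2 → 2.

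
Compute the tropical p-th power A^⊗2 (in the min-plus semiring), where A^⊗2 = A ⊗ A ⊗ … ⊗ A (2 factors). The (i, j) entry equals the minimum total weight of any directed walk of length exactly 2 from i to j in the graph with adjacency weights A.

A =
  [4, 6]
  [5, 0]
A^⊗2 =
  [8, 6]
  [5, 0]

Each entry (A^⊗2)_ij equals the minimum over all length-2 walks i = v_0 → v_1 → … → v_2 = j of Σ_t A[v_t][v_{t+1}]. For example, for (i, j) = (0, 1) we minimise over 2 possible intermediate vertex sequences; the minimum is 6, attained along the walk 0 → 1 → 1.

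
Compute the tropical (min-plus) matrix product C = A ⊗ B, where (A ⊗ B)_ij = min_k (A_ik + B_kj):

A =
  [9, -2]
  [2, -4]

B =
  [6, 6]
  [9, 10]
A ⊗ B =
  [7, 8]
  [5, 6]

Apply the min-plus product entry-by-entry:
  C[0][0] = min over k of (A[0][0] + B[0][0] = 9 + 6 = 15, A[0][1] + B[1][0] = -2 + 9 = 7) = 7 (attained at k = 1)
  C[0][1] = min over k of (A[0][0] + B[0][1] = 9 + 6 = 15, A[0][1] + B[1][1] = -2 + 10 = 8) = 8 (attained at k = 1)
  C[1][0] = min over k of (A[1][0] + B[0][0] = 2 + 6 = 8, A[1][1] + B[1][0] = -4 + 9 = 5) = 5 (attained at k = 1)
  C[1][1] = min over k of (A[1][0] + B[0][1] = 2 + 6 = 8, A[1][1] + B[1][1] = -4 + 10 = 6) = 6 (attained at k = 1)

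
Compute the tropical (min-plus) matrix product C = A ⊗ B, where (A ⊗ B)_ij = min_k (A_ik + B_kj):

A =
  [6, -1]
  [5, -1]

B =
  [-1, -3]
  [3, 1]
A ⊗ B =
  [2, 0]
  [2, 0]

Apply the min-plus product entry-by-entry:
  C[0][0] = min over k of (A[0][0] + B[0][0] = 6 + -1 = 5, A[0][1] + B[1][0] = -1 + 3 = 2) = 2 (attained at k = 1)
  C[0][1] = min over k of (A[0][0] + B[0][1] = 6 + -3 = 3, A[0][1] + B[1][1] = -1 + 1 = 0) = 0 (attained at k = 1)
  C[1][0] = min over k of (A[1][0] + B[0][0] = 5 + -1 = 4, A[1][1] + B[1][0] = -1 + 3 = 2) = 2 (attained at k = 1)
  C[1][1] = min over k of (A[1][0] + B[0][1] = 5 + -3 = 2, A[1][1] + B[1][1] = -1 + 1 = 0) = 0 (attained at k = 1)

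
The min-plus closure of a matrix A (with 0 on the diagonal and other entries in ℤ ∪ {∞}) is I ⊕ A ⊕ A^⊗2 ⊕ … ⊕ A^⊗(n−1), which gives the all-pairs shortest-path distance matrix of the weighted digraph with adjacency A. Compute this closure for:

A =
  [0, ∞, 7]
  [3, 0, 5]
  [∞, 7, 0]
Closure =
  [0, 14, 7]
  [3, 0, 5]
  [10, 7, 0]

This is the Floyd-Warshall all-pairs shortest-path computation. For each intermediate vertex k = 0, 1, …, 2, update dist[i][j] ← min(dist[i][j], dist[i][k] + dist[k][j]). The final matrix gives, for each (i, j), the minimum total weight of any directed path from i to j (possibly empty when i = j).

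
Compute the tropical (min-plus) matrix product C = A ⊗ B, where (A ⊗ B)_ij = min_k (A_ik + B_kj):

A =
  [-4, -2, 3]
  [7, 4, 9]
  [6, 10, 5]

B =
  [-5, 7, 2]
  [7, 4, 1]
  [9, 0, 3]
A ⊗ B =
  [-9, 2, -2]
  [2, 8, 5]
  [1, 5, 8]

Apply the min-plus product entry-by-entry:
  C[0][0] = min over k of (A[0][0] + B[0][0] = -4 + -5 = -9, A[0][1] + B[1][0] = -2 + 7 = 5, A[0][2] + B[2][0] = 3 + 9 = 12) = -9 (attained at k = 0)
  C[0][1] = min over k of (A[0][0] + B[0][1] = -4 + 7 = 3, A[0][1] + B[1][1] = -2 + 4 = 2, A[0][2] + B[2][1] = 3 + 0 = 3) = 2 (attained at k = 1)
  C[0][2] = min over k of (A[0][0] + B[0][2] = -4 + 2 = -2, A[0][1] + B[1][2] = -2 + 1 = -1, A[0][2] + B[2][2] = 3 + 3 = 6) = -2 (attained at k = 0)
  C[1][0] = min over k of (A[1][0] + B[0][0] = 7 + -5 = 2, A[1][1] + B[1][0] = 4 + 7 = 11, A[1][2] + B[2][0] = 9 + 9 = 18) = 2 (attained at k = 0)
  C[1][1] = min over k of (A[1][0] + B[0][1] = 7 + 7 = 14, A[1][1] + B[1][1] = 4 + 4 = 8, A[1][2] + B[2][1] = 9 + 0 = 9) = 8 (attained at k = 1)
  C[1][2] = min over k of (A[1][0] + B[0][2] = 7 + 2 = 9, A[1][1] + B[1][2] = 4 + 1 = 5, A[1][2] + B[2][2] = 9 + 3 = 12) = 5 (attained at k = 1)
  C[2][0] = min over k of (A[2][0] + B[0][0] = 6 + -5 = 1, A[2][1] + B[1][0] = 10 + 7 = 17, A[2][2] + B[2][0] = 5 + 9 = 14) = 1 (attained at k = 0)
  C[2][1] = min over k of (A[2][0] + B[0][1] = 6 + 7 = 13, A[2][1] + B[1][1] = 10 + 4 = 14, A[2][2] + B[2][1] = 5 + 0 = 5) = 5 (attained at k = 2)
  C[2][2] = min over k of (A[2][0] + B[0][2] = 6 + 2 = 8, A[2][1] + B[1][2] = 10 + 1 = 11, A[2][2] + B[2][2] = 5 + 3 = 8) = 8 (attained at k = 0)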